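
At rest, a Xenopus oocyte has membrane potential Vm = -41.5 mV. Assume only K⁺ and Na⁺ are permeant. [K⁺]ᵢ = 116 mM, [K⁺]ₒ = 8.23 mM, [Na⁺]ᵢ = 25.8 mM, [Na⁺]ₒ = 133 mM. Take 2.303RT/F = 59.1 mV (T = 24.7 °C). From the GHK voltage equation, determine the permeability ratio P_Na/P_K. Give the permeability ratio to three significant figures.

Let α = P_Na/P_K. GHK: Vm = 59.1·log₁₀[(Kₒ + α·Naₒ)/(Kᵢ + α·Naᵢ)].
10^(Vm/59.1) = 10^(-41.5/59.1) = 0.19852
So 0.19852·(Kᵢ + α·Naᵢ) = Kₒ + α·Naₒ → α = (0.19852·116.0 − 8.23) / (133.0 − 0.19852·25.8)
α = (23.03 − 8.23) / (133.0 − 5.122) = 14.8/127.9 = 0.1157

0.116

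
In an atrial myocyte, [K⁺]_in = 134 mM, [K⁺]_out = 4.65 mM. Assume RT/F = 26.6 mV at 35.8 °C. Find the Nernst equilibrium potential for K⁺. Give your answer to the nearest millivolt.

-89 mV

E = (26.6/z) · ln([K⁺]_out/[K⁺]_in) with z = +1.
= (26.6/1) · ln(4.65/134) = 26.60 · ln(0.0347)
= 26.60 · (-3.3610) = -89.40 mV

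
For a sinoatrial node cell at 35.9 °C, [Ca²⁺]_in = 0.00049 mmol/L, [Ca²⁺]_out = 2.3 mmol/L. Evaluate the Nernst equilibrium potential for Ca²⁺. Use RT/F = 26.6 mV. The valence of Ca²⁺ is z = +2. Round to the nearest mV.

112 mV

E = (26.6/z) · ln([Ca²⁺]_out/[Ca²⁺]_in) with z = +2.
= (26.6/2) · ln(2.3/0.00049) = 13.30 · ln(4694)
= 13.30 · (8.4540) = 112.44 mV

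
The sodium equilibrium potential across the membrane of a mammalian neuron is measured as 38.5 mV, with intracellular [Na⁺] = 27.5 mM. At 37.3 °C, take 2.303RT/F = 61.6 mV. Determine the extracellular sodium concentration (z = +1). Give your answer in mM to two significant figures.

120 mM

Nernst: E = (61.6/1) · log₁₀([out]/[in]), so log₁₀([out]/[in]) = 38.5 × 1 / 61.6 = 0.6250.
[out]/[in] = 10^(0.6250) = 4.217.
[out] = 4.217 × 27.5 = 116 mM.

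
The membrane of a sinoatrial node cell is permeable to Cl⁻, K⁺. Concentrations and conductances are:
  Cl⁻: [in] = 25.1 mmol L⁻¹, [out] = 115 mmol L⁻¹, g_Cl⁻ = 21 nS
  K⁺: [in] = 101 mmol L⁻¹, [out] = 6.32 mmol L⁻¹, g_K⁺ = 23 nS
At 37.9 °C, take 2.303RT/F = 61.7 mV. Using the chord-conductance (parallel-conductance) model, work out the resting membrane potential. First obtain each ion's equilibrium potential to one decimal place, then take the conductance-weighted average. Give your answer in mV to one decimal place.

E_Cl⁻ = (61.7/-1)·log₁₀(115/25.1) = -40.8 mV
E_K⁺ = (61.7/1)·log₁₀(6.32/101) = -74.3 mV
Vm = (Σ gᵢEᵢ)/(Σ gᵢ) = (21·-40.8 + 23·-74.3) / (21 + 23)
= -2565.70 / 44 = -58.31 mV

-58.3 mV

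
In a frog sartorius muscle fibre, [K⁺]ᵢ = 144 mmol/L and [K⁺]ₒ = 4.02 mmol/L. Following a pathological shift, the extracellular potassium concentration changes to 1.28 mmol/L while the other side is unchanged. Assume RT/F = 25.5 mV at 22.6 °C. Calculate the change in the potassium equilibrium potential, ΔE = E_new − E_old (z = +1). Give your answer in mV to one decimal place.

-29.2 mV

E_old = (25.5/1)·ln(4.02/144) = -91.25 mV
E_new = (25.5/1)·ln(1.28/144) = -120.44 mV
ΔE = -120.44 − (-91.25) = -29.18 mV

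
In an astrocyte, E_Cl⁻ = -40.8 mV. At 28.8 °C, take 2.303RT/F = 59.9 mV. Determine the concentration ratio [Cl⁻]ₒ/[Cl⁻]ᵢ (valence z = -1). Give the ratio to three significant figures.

4.80

log₁₀([out]/[in]) = E·z/(59.9) = -40.8 × -1 / 59.9 = 0.6811
[out]/[in] = 10^(0.6811) = 4.799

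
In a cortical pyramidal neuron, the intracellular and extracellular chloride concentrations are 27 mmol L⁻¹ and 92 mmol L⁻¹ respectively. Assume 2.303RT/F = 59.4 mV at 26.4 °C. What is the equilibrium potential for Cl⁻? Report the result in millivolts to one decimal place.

E = (59.4/z) · log₁₀([Cl⁻]_out/[Cl⁻]_in) with z = -1.
For an anion, dividing by z = -1 reverses the sign.
= (59.4/-1) · log₁₀(92/27) = -59.40 · log₁₀(3.407)
= -59.40 · (0.5324) = -31.63 mV

-31.6 mV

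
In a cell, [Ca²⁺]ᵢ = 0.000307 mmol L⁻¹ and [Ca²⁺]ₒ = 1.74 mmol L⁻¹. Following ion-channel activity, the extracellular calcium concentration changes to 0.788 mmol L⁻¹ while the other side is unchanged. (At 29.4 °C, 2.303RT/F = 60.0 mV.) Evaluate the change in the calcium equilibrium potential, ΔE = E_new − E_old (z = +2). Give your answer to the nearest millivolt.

E_old = (60.0/2)·log₁₀(1.74/0.000307) = 112.60 mV
E_new = (60.0/2)·log₁₀(0.788/0.000307) = 102.28 mV
ΔE = 102.28 − (112.60) = -10.32 mV

-10 mV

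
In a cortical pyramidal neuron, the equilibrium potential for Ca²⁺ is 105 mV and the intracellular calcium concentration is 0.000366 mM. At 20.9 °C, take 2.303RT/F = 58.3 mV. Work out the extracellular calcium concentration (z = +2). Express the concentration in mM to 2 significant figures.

1.5 mM

Nernst: E = (58.3/2) · log₁₀([out]/[in]), so log₁₀([out]/[in]) = 105.0 × 2 / 58.3 = 3.6021.
[out]/[in] = 10^(3.6021) = 4000.
[out] = 4000 × 0.000366 = 1.464 mM.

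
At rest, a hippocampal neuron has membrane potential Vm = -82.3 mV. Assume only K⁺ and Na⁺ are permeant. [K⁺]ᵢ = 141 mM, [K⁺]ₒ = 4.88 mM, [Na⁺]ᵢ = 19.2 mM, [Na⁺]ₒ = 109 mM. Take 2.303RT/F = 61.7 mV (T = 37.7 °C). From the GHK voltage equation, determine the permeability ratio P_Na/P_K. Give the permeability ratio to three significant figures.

Let α = P_Na/P_K. GHK: Vm = 61.7·log₁₀[(Kₒ + α·Naₒ)/(Kᵢ + α·Naᵢ)].
10^(Vm/61.7) = 10^(-82.3/61.7) = 0.046358
So 0.046358·(Kᵢ + α·Naᵢ) = Kₒ + α·Naₒ → α = (0.046358·141.0 − 4.88) / (109.0 − 0.046358·19.2)
α = (6.537 − 4.88) / (109.0 − 0.8901) = 1.657/108.1 = 0.01532

0.0153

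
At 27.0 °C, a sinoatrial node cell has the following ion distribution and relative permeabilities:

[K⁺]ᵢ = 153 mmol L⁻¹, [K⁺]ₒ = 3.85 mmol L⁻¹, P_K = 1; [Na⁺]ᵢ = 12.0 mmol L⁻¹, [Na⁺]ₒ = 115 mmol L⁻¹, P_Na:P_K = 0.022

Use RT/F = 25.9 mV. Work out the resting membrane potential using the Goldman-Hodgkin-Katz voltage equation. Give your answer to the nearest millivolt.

Vm = 25.9 · ln[(Σ P·[cation]ₒ + Σ P·[anion]ᵢ) / (Σ P·[cation]ᵢ + Σ P·[anion]ₒ)]
Numerator = 1×3.85 + 0.022×115 = 6.38
Denominator = 1×153 + 0.022×12.0 = 153.3
Vm = 25.9 · ln(0.041628) = 25.9 × (-3.1790) = -82.34 mV

-82 mV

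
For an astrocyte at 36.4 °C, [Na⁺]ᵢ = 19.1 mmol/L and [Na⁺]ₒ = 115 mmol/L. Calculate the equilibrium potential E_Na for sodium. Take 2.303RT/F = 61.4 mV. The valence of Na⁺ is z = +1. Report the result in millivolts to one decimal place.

47.9 mV

E = (61.4/z) · log₁₀([Na⁺]_out/[Na⁺]_in) with z = +1.
= (61.4/1) · log₁₀(115/19.1) = 61.40 · log₁₀(6.021)
= 61.40 · (0.7797) = 47.87 mV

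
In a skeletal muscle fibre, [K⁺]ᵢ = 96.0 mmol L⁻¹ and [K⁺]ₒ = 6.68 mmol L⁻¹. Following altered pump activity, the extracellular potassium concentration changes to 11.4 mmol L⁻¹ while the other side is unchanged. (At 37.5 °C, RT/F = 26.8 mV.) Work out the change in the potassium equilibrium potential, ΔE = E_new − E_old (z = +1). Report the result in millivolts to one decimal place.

E_old = (26.8/1)·ln(6.68/96.0) = -71.43 mV
E_new = (26.8/1)·ln(11.4/96.0) = -57.10 mV
ΔE = -57.10 − (-71.43) = 14.32 mV

14.3 mV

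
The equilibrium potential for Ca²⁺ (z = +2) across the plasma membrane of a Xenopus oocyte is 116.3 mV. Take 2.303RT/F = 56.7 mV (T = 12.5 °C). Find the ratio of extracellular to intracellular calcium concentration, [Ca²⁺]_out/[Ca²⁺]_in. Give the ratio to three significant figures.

12700

log₁₀([out]/[in]) = E·z/(56.7) = 116.3 × 2 / 56.7 = 4.1023
[out]/[in] = 10^(4.1023) = 1.266e+04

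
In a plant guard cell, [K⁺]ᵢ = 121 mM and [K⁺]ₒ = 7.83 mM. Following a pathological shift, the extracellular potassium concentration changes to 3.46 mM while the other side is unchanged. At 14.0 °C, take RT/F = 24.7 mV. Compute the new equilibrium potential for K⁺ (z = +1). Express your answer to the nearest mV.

After the shift: [K⁺]_out = 3.46, [K⁺]_in = 121 mM.
E_new = (24.7/1)·ln(3.46/121) = 24.70 · (-3.5545) = -87.80 mV

-88 mV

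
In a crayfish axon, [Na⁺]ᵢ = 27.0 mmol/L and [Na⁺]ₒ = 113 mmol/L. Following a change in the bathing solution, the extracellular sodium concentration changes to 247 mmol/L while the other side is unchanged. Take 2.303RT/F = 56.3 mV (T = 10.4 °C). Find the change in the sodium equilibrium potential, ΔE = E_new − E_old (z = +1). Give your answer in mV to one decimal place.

E_old = (56.3/1)·log₁₀(113/27.0) = 35.00 mV
E_new = (56.3/1)·log₁₀(247/27.0) = 54.12 mV
ΔE = 54.12 − (35.00) = 19.12 mV

19.1 mV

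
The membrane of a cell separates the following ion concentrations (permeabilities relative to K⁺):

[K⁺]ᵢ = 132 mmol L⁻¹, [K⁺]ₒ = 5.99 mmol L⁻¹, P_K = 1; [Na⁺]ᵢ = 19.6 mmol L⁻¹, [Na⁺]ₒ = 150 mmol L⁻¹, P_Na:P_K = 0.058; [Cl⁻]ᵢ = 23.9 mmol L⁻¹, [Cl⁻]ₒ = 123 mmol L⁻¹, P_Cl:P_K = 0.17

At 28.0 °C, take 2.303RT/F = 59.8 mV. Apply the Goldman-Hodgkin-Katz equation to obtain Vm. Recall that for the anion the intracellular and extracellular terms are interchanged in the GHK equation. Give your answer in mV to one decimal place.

Vm = 59.8 · log₁₀[(Σ P·[cation]ₒ + Σ P·[anion]ᵢ) / (Σ P·[cation]ᵢ + Σ P·[anion]ₒ)]
Numerator = 1×5.99 + 0.058×150 + 0.17×23.9 = 18.75
Denominator = 1×132 + 0.058×19.6 + 0.17×123 = 154
Vm = 59.8 · log₁₀(0.12174) = 59.8 × (-0.9146) = -54.69 mV

-54.7 mV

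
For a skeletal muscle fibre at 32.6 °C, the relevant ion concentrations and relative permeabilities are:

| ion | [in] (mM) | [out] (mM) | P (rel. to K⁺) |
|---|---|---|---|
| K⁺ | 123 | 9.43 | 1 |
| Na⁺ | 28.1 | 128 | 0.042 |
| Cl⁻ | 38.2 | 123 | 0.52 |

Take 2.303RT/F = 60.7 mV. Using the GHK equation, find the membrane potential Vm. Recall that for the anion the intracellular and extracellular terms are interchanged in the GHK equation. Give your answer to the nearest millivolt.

Vm = 60.7 · log₁₀[(Σ P·[cation]ₒ + Σ P·[anion]ᵢ) / (Σ P·[cation]ᵢ + Σ P·[anion]ₒ)]
Numerator = 1×9.43 + 0.042×128 + 0.52×38.2 = 34.67
Denominator = 1×123 + 0.042×28.1 + 0.52×123 = 188.1
Vm = 60.7 · log₁₀(0.18428) = 60.7 × (-0.7345) = -44.59 mV

-45 mV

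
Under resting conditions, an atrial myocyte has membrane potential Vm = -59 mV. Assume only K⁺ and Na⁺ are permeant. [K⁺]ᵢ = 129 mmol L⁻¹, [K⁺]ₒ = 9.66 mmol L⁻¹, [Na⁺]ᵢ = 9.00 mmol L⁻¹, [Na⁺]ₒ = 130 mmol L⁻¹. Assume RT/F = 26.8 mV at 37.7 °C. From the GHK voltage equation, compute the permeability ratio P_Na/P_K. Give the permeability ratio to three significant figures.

0.0358

Let α = P_Na/P_K. GHK: Vm = 26.8·ln[(Kₒ + α·Naₒ)/(Kᵢ + α·Naᵢ)].
e^(Vm/26.8) = e^(-59.0/26.8) = 0.11064
So 0.11064·(Kᵢ + α·Naᵢ) = Kₒ + α·Naₒ → α = (0.11064·129.0 − 9.66) / (130.0 − 0.11064·9.0)
α = (14.27 − 9.66) / (130.0 − 0.9957) = 4.612/129 = 0.03575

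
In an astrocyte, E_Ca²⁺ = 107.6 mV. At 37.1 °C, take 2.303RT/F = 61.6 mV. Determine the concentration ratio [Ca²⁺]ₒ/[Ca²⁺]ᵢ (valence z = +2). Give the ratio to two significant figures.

3100

log₁₀([out]/[in]) = E·z/(61.6) = 107.6 × 2 / 61.6 = 3.4935
[out]/[in] = 10^(3.4935) = 3115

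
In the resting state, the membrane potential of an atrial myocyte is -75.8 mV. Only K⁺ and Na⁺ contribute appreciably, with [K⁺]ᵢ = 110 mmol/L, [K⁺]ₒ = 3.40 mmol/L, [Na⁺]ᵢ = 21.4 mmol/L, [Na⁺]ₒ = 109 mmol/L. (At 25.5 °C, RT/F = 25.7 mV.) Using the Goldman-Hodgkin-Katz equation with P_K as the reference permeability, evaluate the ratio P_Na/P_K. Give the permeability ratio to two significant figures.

0.022

Let α = P_Na/P_K. GHK: Vm = 25.7·ln[(Kₒ + α·Naₒ)/(Kᵢ + α·Naᵢ)].
e^(Vm/25.7) = e^(-75.8/25.7) = 0.05237
So 0.05237·(Kᵢ + α·Naᵢ) = Kₒ + α·Naₒ → α = (0.05237·110.0 − 3.4) / (109.0 − 0.05237·21.4)
α = (5.761 − 3.4) / (109.0 − 1.121) = 2.361/107.9 = 0.02188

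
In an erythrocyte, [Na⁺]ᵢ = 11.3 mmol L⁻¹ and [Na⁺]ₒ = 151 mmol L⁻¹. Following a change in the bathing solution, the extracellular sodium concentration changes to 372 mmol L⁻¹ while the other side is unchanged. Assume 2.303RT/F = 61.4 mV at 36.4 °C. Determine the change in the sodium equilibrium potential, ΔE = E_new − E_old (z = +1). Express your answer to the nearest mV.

24 mV

E_old = (61.4/1)·log₁₀(151/11.3) = 69.13 mV
E_new = (61.4/1)·log₁₀(372/11.3) = 93.17 mV
ΔE = 93.17 − (69.13) = 24.04 mV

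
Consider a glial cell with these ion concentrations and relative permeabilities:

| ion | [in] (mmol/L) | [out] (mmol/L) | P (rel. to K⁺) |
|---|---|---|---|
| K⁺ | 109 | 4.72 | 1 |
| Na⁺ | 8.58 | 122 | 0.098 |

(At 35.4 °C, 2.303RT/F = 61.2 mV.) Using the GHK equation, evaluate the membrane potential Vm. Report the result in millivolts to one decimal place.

-50.1 mV

Vm = 61.2 · log₁₀[(Σ P·[cation]ₒ + Σ P·[anion]ᵢ) / (Σ P·[cation]ᵢ + Σ P·[anion]ₒ)]
Numerator = 1×4.72 + 0.098×122 = 16.68
Denominator = 1×109 + 0.098×8.58 = 109.8
Vm = 61.2 · log₁₀(0.15182) = 61.2 × (-0.8187) = -50.10 mV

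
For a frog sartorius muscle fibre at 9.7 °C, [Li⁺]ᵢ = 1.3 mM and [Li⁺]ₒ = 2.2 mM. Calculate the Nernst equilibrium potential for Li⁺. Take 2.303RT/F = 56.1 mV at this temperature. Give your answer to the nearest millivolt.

E = (56.1/z) · log₁₀([Li⁺]_out/[Li⁺]_in) with z = +1.
= (56.1/1) · log₁₀(2.2/1.3) = 56.10 · log₁₀(1.692)
= 56.10 · (0.2285) = 12.82 mV

13 mV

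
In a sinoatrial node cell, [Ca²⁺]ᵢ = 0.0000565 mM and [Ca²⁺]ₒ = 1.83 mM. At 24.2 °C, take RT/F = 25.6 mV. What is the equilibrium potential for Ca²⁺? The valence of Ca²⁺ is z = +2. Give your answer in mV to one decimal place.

E = (25.6/z) · ln([Ca²⁺]_out/[Ca²⁺]_in) with z = +2.
= (25.6/2) · ln(1.83/0.0000565) = 12.80 · ln(3.239e+04)
= 12.80 · (10.3856) = 132.94 mV

132.9 mV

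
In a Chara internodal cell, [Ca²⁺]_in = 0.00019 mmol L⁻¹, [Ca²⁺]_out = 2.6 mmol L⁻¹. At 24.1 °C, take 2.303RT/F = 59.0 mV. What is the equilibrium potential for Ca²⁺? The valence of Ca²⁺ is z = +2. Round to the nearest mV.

122 mV

E = (59.0/z) · log₁₀([Ca²⁺]_out/[Ca²⁺]_in) with z = +2.
= (59.0/2) · log₁₀(2.6/0.00019) = 29.50 · log₁₀(1.368e+04)
= 29.50 · (4.1362) = 122.02 mV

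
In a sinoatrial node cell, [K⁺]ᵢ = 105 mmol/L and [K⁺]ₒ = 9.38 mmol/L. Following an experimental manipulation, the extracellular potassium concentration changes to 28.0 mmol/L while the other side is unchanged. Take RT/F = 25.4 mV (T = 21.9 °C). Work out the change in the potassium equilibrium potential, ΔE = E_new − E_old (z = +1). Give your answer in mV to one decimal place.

E_old = (25.4/1)·ln(9.38/105) = -61.35 mV
E_new = (25.4/1)·ln(28.0/105) = -33.57 mV
ΔE = -33.57 − (-61.35) = 27.78 mV

27.8 mV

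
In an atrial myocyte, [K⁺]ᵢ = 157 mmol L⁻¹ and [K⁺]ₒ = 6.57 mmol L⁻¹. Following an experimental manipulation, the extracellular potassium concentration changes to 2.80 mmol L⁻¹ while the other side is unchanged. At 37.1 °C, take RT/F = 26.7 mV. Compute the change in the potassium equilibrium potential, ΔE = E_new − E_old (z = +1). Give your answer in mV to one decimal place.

-22.8 mV

E_old = (26.7/1)·ln(6.57/157) = -84.74 mV
E_new = (26.7/1)·ln(2.80/157) = -107.51 mV
ΔE = -107.51 − (-84.74) = -22.77 mV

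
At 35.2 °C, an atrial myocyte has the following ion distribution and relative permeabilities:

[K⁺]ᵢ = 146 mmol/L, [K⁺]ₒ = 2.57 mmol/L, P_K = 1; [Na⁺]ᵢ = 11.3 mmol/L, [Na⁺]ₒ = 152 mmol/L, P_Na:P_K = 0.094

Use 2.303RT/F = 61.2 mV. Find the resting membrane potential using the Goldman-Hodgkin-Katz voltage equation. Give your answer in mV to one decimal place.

Vm = 61.2 · log₁₀[(Σ P·[cation]ₒ + Σ P·[anion]ᵢ) / (Σ P·[cation]ᵢ + Σ P·[anion]ₒ)]
Numerator = 1×2.57 + 0.094×152 = 16.86
Denominator = 1×146 + 0.094×11.3 = 147.1
Vm = 61.2 · log₁₀(0.11463) = 61.2 × (-0.9407) = -57.57 mV

-57.6 mV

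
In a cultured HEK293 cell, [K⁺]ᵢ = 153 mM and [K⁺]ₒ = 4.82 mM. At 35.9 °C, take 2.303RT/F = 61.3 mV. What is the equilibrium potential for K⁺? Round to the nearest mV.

E = (61.3/z) · log₁₀([K⁺]_out/[K⁺]_in) with z = +1.
= (61.3/1) · log₁₀(4.82/153) = 61.30 · log₁₀(0.0315)
= 61.30 · (-1.5016) = -92.05 mV

-92 mV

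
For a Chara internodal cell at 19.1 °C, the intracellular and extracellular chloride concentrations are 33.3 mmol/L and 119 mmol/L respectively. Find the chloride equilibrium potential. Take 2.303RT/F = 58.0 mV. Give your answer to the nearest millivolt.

-32 mV

E = (58.0/z) · log₁₀([Cl⁻]_out/[Cl⁻]_in) with z = -1.
For an anion, dividing by z = -1 reverses the sign.
= (58.0/-1) · log₁₀(119/33.3) = -58.00 · log₁₀(3.574)
= -58.00 · (0.5531) = -32.08 mV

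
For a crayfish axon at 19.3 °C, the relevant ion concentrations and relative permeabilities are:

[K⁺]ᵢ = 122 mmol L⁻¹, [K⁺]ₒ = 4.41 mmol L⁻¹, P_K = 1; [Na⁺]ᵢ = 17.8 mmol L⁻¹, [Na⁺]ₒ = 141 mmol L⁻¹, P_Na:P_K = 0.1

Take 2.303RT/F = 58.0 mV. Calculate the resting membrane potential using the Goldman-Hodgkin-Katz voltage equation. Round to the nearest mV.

Vm = 58.0 · log₁₀[(Σ P·[cation]ₒ + Σ P·[anion]ᵢ) / (Σ P·[cation]ᵢ + Σ P·[anion]ₒ)]
Numerator = 1×4.41 + 0.1×141 = 18.51
Denominator = 1×122 + 0.1×17.8 = 123.8
Vm = 58.0 · log₁₀(0.14954) = 58.0 × (-0.8252) = -47.86 mV

-48 mV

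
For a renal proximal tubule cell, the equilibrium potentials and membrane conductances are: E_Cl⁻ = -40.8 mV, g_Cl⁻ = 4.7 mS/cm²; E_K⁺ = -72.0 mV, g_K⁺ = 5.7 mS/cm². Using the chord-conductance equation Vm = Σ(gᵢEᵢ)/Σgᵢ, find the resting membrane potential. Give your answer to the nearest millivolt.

Σ gᵢEᵢ = 4.7·(-40.8) + 5.7·(-72.0) = -602.16
Σ gᵢ = 4.7 + 5.7 = 10.4
Vm = -602.16 / 10.4 = -57.90 mV

-58 mV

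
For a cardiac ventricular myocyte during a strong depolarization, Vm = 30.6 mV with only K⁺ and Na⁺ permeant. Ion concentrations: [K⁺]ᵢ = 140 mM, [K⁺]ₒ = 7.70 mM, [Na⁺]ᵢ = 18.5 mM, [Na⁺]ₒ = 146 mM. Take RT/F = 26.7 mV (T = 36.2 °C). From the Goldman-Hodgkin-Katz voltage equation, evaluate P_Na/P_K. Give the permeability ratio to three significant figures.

Let α = P_Na/P_K. GHK: Vm = 26.7·ln[(Kₒ + α·Naₒ)/(Kᵢ + α·Naᵢ)].
e^(Vm/26.7) = e^(30.6/26.7) = 3.1458
So 3.1458·(Kᵢ + α·Naᵢ) = Kₒ + α·Naₒ → α = (3.1458·140.0 − 7.7) / (146.0 − 3.1458·18.5)
α = (440.4 − 7.7) / (146.0 − 58.2) = 432.7/87.8 = 4.928

4.93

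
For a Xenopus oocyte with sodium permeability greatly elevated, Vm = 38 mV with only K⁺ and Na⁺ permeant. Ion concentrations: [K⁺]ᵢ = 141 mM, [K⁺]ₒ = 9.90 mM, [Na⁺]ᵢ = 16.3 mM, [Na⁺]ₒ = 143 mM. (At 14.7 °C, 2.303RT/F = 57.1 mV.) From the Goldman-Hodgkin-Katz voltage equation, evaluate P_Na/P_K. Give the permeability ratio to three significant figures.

Let α = P_Na/P_K. GHK: Vm = 57.1·log₁₀[(Kₒ + α·Naₒ)/(Kᵢ + α·Naᵢ)].
10^(Vm/57.1) = 10^(38.0/57.1) = 4.6291
So 4.6291·(Kᵢ + α·Naᵢ) = Kₒ + α·Naₒ → α = (4.6291·141.0 − 9.9) / (143.0 − 4.6291·16.3)
α = (652.7 − 9.9) / (143.0 − 75.45) = 642.8/67.55 = 9.517

9.52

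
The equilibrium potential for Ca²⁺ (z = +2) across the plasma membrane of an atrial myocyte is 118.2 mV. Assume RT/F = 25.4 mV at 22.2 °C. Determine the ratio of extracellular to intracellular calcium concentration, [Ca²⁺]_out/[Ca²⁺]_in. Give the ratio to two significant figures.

ln([out]/[in]) = E·z/(25.4) = 118.2 × 2 / 25.4 = 9.3071
[out]/[in] = e^(9.3071) = 1.102e+04

11000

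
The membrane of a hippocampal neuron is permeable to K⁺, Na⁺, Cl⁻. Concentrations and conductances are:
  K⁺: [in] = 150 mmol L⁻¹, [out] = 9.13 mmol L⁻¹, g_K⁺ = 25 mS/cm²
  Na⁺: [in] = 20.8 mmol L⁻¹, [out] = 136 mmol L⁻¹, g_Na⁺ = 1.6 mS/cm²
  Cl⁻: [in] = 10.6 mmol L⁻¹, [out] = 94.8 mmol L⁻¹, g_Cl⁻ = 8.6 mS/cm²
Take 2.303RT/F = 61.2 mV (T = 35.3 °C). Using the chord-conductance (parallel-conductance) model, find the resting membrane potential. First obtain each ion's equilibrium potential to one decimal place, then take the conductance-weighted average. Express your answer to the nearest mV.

E_K⁺ = (61.2/1)·log₁₀(9.13/150) = -74.4 mV
E_Na⁺ = (61.2/1)·log₁₀(136/20.8) = 49.9 mV
E_Cl⁻ = (61.2/-1)·log₁₀(94.8/10.6) = -58.2 mV
Vm = (Σ gᵢEᵢ)/(Σ gᵢ) = (25·-74.4 + 1.6·49.9 + 8.6·-58.2) / (25 + 1.6 + 8.6)
= -2280.68 / 35.2 = -64.79 mV

-65 mV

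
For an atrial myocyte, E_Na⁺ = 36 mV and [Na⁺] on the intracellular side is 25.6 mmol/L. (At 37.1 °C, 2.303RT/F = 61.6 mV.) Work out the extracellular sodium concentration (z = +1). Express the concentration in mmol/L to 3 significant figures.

Nernst: E = (61.6/1) · log₁₀([out]/[in]), so log₁₀([out]/[in]) = 36.0 × 1 / 61.6 = 0.5844.
[out]/[in] = 10^(0.5844) = 3.841.
[out] = 3.841 × 25.6 = 98.32 mmol/L.

98.3 mmol/L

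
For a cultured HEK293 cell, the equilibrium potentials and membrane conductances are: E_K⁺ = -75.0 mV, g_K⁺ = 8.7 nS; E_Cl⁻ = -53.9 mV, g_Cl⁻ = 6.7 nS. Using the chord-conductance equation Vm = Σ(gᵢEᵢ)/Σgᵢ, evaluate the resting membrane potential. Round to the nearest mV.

Σ gᵢEᵢ = 8.7·(-75.0) + 6.7·(-53.9) = -1013.63
Σ gᵢ = 8.7 + 6.7 = 15.4
Vm = -1013.63 / 15.4 = -65.82 mV

-66 mV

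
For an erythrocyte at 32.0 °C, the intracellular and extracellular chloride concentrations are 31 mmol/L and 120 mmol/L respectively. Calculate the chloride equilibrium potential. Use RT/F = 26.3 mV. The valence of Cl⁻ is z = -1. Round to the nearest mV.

-36 mV

E = (26.3/z) · ln([Cl⁻]_out/[Cl⁻]_in) with z = -1.
For an anion, dividing by z = -1 reverses the sign.
= (26.3/-1) · ln(120/31) = -26.30 · ln(3.871)
= -26.30 · (1.3535) = -35.60 mV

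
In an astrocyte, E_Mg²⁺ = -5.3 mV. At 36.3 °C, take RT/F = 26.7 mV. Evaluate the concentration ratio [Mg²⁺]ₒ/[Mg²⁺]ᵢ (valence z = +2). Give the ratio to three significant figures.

ln([out]/[in]) = E·z/(26.7) = -5.3 × 2 / 26.7 = -0.3970
[out]/[in] = e^(-0.3970) = 0.6723

0.672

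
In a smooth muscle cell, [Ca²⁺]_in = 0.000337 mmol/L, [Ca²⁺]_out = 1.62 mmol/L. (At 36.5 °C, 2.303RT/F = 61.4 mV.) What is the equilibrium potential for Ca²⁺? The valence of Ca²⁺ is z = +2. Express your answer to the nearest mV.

E = (61.4/z) · log₁₀([Ca²⁺]_out/[Ca²⁺]_in) with z = +2.
= (61.4/2) · log₁₀(1.62/0.000337) = 30.70 · log₁₀(4807)
= 30.70 · (3.6819) = 113.03 mV

113 mV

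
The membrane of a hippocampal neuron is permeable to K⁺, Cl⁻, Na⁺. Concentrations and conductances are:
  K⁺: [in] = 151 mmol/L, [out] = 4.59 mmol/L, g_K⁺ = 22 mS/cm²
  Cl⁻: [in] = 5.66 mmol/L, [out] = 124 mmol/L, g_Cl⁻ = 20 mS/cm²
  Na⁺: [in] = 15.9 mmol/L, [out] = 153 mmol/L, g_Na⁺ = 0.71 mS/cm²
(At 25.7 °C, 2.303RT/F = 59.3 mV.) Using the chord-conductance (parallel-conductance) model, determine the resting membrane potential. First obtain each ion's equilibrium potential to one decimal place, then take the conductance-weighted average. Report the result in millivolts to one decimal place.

E_K⁺ = (59.3/1)·log₁₀(4.59/151) = -90.0 mV
E_Cl⁻ = (59.3/-1)·log₁₀(124/5.66) = -79.5 mV
E_Na⁺ = (59.3/1)·log₁₀(153/15.9) = 58.3 mV
Vm = (Σ gᵢEᵢ)/(Σ gᵢ) = (22·-90.0 + 20·-79.5 + 0.71·58.3) / (22 + 20 + 0.71)
= -3528.61 / 42.71 = -82.62 mV

-82.6 mV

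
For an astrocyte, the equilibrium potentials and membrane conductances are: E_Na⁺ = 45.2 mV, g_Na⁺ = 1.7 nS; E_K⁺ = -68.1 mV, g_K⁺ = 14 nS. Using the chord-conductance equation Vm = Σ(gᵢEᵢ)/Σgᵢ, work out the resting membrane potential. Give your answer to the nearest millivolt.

Σ gᵢEᵢ = 1.7·(45.2) + 14·(-68.1) = -876.56
Σ gᵢ = 1.7 + 14 = 15.7
Vm = -876.56 / 15.7 = -55.83 mV

-56 mV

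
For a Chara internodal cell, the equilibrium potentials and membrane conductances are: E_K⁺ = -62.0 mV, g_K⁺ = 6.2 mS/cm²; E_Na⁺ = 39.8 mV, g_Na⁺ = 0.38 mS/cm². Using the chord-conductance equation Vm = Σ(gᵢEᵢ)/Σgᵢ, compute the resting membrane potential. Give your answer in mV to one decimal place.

-56.1 mV

Σ gᵢEᵢ = 6.2·(-62.0) + 0.38·(39.8) = -369.28
Σ gᵢ = 6.2 + 0.38 = 6.58
Vm = -369.28 / 6.58 = -56.12 mV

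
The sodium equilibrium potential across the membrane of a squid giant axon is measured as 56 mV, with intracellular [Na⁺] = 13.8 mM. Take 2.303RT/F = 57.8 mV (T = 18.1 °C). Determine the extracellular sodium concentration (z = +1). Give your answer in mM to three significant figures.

128 mM

Nernst: E = (57.8/1) · log₁₀([out]/[in]), so log₁₀([out]/[in]) = 56.0 × 1 / 57.8 = 0.9689.
[out]/[in] = 10^(0.9689) = 9.308.
[out] = 9.308 × 13.8 = 128.5 mM.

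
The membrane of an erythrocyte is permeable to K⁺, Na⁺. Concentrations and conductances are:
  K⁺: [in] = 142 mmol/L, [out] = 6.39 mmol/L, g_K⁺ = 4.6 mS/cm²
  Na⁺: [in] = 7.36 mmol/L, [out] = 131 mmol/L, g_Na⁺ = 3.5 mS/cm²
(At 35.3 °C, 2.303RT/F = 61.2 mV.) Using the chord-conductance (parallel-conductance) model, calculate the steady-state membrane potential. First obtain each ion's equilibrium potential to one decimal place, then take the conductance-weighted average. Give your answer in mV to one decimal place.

E_K⁺ = (61.2/1)·log₁₀(6.39/142) = -82.4 mV
E_Na⁺ = (61.2/1)·log₁₀(131/7.36) = 76.5 mV
Vm = (Σ gᵢEᵢ)/(Σ gᵢ) = (4.6·-82.4 + 3.5·76.5) / (4.6 + 3.5)
= -111.29 / 8.1 = -13.74 mV

-13.7 mV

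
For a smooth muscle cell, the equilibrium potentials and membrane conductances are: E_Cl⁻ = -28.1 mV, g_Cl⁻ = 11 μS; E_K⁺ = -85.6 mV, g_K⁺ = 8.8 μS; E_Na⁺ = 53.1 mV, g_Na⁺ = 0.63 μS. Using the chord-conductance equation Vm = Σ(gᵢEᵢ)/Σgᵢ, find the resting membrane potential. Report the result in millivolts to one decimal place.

Σ gᵢEᵢ = 11·(-28.1) + 8.8·(-85.6) + 0.63·(53.1) = -1028.93
Σ gᵢ = 11 + 8.8 + 0.63 = 20.43
Vm = -1028.93 / 20.43 = -50.36 mV

-50.4 mV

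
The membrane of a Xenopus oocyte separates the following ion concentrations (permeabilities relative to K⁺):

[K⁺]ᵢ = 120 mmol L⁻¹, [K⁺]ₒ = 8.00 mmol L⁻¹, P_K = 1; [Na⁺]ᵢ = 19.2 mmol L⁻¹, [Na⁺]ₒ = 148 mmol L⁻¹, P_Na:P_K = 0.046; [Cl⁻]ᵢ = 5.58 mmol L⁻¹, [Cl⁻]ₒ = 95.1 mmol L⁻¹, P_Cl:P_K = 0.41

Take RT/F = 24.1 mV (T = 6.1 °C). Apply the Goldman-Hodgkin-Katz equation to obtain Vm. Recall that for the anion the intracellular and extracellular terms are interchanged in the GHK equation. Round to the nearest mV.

Vm = 24.1 · ln[(Σ P·[cation]ₒ + Σ P·[anion]ᵢ) / (Σ P·[cation]ᵢ + Σ P·[anion]ₒ)]
Numerator = 1×8.00 + 0.046×148 + 0.41×5.58 = 17.1
Denominator = 1×120 + 0.046×19.2 + 0.41×95.1 = 159.9
Vm = 24.1 · ln(0.10693) = 24.1 × (-2.2356) = -53.88 mV

-54 mV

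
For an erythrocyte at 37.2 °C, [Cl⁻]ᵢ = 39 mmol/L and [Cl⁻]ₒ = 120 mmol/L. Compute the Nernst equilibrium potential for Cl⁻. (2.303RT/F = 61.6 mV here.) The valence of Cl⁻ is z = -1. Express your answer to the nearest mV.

-30 mV

E = (61.6/z) · log₁₀([Cl⁻]_out/[Cl⁻]_in) with z = -1.
For an anion, dividing by z = -1 reverses the sign.
= (61.6/-1) · log₁₀(120/39) = -61.60 · log₁₀(3.077)
= -61.60 · (0.4881) = -30.07 mV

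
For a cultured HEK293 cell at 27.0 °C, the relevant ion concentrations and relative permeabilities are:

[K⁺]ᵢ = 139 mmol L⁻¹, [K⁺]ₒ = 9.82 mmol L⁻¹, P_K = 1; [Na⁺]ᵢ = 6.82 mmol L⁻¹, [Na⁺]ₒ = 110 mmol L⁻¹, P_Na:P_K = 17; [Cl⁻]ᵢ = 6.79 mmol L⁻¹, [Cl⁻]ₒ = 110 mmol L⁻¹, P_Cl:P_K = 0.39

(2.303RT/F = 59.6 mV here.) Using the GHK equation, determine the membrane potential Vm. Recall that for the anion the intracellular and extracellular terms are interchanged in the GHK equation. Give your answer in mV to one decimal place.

47.7 mV

Vm = 59.6 · log₁₀[(Σ P·[cation]ₒ + Σ P·[anion]ᵢ) / (Σ P·[cation]ᵢ + Σ P·[anion]ₒ)]
Numerator = 1×9.82 + 17×110 + 0.39×6.79 = 1882
Denominator = 1×139 + 17×6.82 + 0.39×110 = 297.8
Vm = 59.6 · log₁₀(6.3204) = 59.6 × (0.8007) = 47.72 mV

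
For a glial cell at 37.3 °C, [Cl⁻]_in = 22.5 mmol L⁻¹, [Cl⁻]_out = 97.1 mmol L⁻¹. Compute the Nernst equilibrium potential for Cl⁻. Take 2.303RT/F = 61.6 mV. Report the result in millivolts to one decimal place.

-39.1 mV

E = (61.6/z) · log₁₀([Cl⁻]_out/[Cl⁻]_in) with z = -1.
For an anion, dividing by z = -1 reverses the sign.
= (61.6/-1) · log₁₀(97.1/22.5) = -61.60 · log₁₀(4.316)
= -61.60 · (0.6350) = -39.12 mV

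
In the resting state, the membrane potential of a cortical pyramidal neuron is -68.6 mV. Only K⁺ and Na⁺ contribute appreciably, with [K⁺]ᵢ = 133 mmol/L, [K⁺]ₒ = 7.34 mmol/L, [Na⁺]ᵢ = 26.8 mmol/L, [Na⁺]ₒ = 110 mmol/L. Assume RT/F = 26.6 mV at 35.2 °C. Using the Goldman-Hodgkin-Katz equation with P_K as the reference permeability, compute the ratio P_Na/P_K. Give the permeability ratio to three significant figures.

0.0255

Let α = P_Na/P_K. GHK: Vm = 26.6·ln[(Kₒ + α·Naₒ)/(Kᵢ + α·Naᵢ)].
e^(Vm/26.6) = e^(-68.6/26.6) = 0.075854
So 0.075854·(Kᵢ + α·Naᵢ) = Kₒ + α·Naₒ → α = (0.075854·133.0 − 7.34) / (110.0 − 0.075854·26.8)
α = (10.09 − 7.34) / (110.0 − 2.033) = 2.749/108 = 0.02546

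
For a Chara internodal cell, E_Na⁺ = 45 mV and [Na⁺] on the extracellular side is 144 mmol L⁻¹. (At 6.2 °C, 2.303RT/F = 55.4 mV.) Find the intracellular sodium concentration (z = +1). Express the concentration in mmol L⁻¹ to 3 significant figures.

Nernst: E = (55.4/1) · log₁₀([out]/[in]), so log₁₀([out]/[in]) = 45.0 × 1 / 55.4 = 0.8123.
[out]/[in] = 10^(0.8123) = 6.49.
[in] = 144 / 6.49 = 22.19 mmol L⁻¹.

22.2 mmol L⁻¹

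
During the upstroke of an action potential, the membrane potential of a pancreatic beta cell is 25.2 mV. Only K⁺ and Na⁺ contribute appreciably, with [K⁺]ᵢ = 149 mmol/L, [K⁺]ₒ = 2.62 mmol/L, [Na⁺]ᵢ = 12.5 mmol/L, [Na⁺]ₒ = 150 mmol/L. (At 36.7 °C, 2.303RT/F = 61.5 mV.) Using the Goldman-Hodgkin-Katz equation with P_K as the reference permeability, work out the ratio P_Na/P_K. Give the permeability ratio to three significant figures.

Let α = P_Na/P_K. GHK: Vm = 61.5·log₁₀[(Kₒ + α·Naₒ)/(Kᵢ + α·Naᵢ)].
10^(Vm/61.5) = 10^(25.2/61.5) = 2.569
So 2.569·(Kᵢ + α·Naᵢ) = Kₒ + α·Naₒ → α = (2.569·149.0 − 2.62) / (150.0 − 2.569·12.5)
α = (382.8 − 2.62) / (150.0 − 32.11) = 380.2/117.9 = 3.225

3.22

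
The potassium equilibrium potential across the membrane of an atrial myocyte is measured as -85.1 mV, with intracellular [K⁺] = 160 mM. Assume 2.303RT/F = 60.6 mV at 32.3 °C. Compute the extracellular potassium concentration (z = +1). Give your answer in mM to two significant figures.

Nernst: E = (60.6/1) · log₁₀([out]/[in]), so log₁₀([out]/[in]) = -85.1 × 1 / 60.6 = -1.4043.
[out]/[in] = 10^(-1.4043) = 0.03942.
[out] = 0.03942 × 160 = 6.307 mM.

6.3 mM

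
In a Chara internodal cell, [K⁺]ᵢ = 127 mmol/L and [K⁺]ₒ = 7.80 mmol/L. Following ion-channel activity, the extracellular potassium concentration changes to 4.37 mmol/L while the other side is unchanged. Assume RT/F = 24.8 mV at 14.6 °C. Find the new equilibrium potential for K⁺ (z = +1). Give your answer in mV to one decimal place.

-83.6 mV

After the shift: [K⁺]_out = 4.37, [K⁺]_in = 127 mmol/L.
E_new = (24.8/1)·ln(4.37/127) = 24.80 · (-3.3694) = -83.56 mV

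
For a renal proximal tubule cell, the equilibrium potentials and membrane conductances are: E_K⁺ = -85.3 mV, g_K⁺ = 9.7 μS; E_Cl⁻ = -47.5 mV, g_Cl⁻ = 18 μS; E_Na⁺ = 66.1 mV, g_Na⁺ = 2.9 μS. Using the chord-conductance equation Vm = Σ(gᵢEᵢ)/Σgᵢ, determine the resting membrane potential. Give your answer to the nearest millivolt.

-49 mV

Σ gᵢEᵢ = 9.7·(-85.3) + 18·(-47.5) + 2.9·(66.1) = -1490.72
Σ gᵢ = 9.7 + 18 + 2.9 = 30.6
Vm = -1490.72 / 30.6 = -48.72 mV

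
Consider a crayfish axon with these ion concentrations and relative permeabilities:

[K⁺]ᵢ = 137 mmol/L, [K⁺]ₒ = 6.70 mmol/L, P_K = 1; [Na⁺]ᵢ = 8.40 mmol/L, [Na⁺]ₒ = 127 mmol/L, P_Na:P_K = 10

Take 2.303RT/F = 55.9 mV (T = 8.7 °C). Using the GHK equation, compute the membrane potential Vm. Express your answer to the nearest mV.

Vm = 55.9 · log₁₀[(Σ P·[cation]ₒ + Σ P·[anion]ᵢ) / (Σ P·[cation]ᵢ + Σ P·[anion]ₒ)]
Numerator = 1×6.70 + 10×127 = 1277
Denominator = 1×137 + 10×8.40 = 221
Vm = 55.9 · log₁₀(5.7769) = 55.9 × (0.7617) = 42.58 mV

43 mV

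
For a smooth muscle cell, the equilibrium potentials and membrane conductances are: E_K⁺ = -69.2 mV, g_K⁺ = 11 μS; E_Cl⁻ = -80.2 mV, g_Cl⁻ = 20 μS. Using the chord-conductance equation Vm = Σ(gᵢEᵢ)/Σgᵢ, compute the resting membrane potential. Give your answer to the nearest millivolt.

-76 mV

Σ gᵢEᵢ = 11·(-69.2) + 20·(-80.2) = -2365.20
Σ gᵢ = 11 + 20 = 31
Vm = -2365.20 / 31 = -76.30 mV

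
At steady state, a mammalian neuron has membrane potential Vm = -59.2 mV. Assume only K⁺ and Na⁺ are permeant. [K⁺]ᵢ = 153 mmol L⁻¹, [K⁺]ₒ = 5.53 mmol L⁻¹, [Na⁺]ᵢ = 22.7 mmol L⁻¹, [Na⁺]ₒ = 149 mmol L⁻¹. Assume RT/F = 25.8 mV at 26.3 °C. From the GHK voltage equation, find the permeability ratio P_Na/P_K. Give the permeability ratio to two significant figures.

Let α = P_Na/P_K. GHK: Vm = 25.8·ln[(Kₒ + α·Naₒ)/(Kᵢ + α·Naᵢ)].
e^(Vm/25.8) = e^(-59.2/25.8) = 0.1008
So 0.1008·(Kᵢ + α·Naᵢ) = Kₒ + α·Naₒ → α = (0.1008·153.0 − 5.53) / (149.0 − 0.1008·22.7)
α = (15.42 − 5.53) / (149.0 − 2.288) = 9.893/146.7 = 0.06743

0.067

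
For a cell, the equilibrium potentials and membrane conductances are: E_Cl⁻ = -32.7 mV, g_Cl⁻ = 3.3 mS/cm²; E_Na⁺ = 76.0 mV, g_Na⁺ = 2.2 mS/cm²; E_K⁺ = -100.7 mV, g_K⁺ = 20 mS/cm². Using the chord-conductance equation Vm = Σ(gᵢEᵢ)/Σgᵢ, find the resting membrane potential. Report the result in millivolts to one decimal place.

Σ gᵢEᵢ = 3.3·(-32.7) + 2.2·(76.0) + 20·(-100.7) = -1954.71
Σ gᵢ = 3.3 + 2.2 + 20 = 25.5
Vm = -1954.71 / 25.5 = -76.66 mV

-76.7 mV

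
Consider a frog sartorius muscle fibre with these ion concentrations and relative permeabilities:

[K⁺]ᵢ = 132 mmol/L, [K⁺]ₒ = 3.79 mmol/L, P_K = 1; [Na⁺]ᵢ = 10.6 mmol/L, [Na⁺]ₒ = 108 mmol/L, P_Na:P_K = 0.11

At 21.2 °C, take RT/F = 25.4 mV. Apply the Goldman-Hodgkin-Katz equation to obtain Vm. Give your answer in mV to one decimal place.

-54.4 mV

Vm = 25.4 · ln[(Σ P·[cation]ₒ + Σ P·[anion]ᵢ) / (Σ P·[cation]ᵢ + Σ P·[anion]ₒ)]
Numerator = 1×3.79 + 0.11×108 = 15.67
Denominator = 1×132 + 0.11×10.6 = 133.2
Vm = 25.4 · ln(0.11767) = 25.4 × (-2.1398) = -54.35 mV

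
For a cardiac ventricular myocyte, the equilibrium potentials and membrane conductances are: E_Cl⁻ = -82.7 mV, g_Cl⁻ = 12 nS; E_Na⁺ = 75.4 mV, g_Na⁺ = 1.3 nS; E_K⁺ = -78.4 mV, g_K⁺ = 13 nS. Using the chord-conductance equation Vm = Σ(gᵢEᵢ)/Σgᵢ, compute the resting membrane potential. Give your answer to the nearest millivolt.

-73 mV

Σ gᵢEᵢ = 12·(-82.7) + 1.3·(75.4) + 13·(-78.4) = -1913.58
Σ gᵢ = 12 + 1.3 + 13 = 26.3
Vm = -1913.58 / 26.3 = -72.76 mV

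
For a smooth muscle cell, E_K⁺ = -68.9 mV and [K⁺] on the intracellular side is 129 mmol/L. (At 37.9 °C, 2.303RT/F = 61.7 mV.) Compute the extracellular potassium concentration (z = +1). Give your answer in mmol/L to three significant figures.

9.86 mmol/L

Nernst: E = (61.7/1) · log₁₀([out]/[in]), so log₁₀([out]/[in]) = -68.9 × 1 / 61.7 = -1.1167.
[out]/[in] = 10^(-1.1167) = 0.07644.
[out] = 0.07644 × 129 = 9.86 mmol/L.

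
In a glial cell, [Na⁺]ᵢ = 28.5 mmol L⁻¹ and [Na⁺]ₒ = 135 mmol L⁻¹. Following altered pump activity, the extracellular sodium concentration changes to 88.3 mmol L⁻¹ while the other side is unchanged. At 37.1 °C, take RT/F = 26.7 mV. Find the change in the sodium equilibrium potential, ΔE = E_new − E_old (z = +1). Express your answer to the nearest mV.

-11 mV

E_old = (26.7/1)·ln(135/28.5) = 41.53 mV
E_new = (26.7/1)·ln(88.3/28.5) = 30.19 mV
ΔE = 30.19 − (41.53) = -11.34 mV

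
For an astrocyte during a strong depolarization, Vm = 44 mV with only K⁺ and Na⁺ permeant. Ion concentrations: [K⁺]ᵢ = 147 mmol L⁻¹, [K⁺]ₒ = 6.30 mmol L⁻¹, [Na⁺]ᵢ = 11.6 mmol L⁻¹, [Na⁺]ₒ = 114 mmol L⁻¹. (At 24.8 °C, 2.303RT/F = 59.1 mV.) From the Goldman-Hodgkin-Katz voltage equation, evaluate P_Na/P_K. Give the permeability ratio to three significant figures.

16.3

Let α = P_Na/P_K. GHK: Vm = 59.1·log₁₀[(Kₒ + α·Naₒ)/(Kᵢ + α·Naᵢ)].
10^(Vm/59.1) = 10^(44.0/59.1) = 5.5527
So 5.5527·(Kᵢ + α·Naᵢ) = Kₒ + α·Naₒ → α = (5.5527·147.0 − 6.3) / (114.0 − 5.5527·11.6)
α = (816.2 − 6.3) / (114.0 − 64.41) = 809.9/49.59 = 16.33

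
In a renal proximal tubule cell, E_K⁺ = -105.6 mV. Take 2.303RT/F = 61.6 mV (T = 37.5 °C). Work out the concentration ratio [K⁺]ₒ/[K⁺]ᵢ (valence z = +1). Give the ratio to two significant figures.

log₁₀([out]/[in]) = E·z/(61.6) = -105.6 × 1 / 61.6 = -1.7143
[out]/[in] = 10^(-1.7143) = 0.01931

0.019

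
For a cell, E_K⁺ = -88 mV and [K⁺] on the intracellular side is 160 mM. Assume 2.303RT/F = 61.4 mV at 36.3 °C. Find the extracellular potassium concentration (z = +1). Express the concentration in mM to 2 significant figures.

Nernst: E = (61.4/1) · log₁₀([out]/[in]), so log₁₀([out]/[in]) = -88.0 × 1 / 61.4 = -1.4332.
[out]/[in] = 10^(-1.4332) = 0.03688.
[out] = 0.03688 × 160 = 5.901 mM.

5.9 mM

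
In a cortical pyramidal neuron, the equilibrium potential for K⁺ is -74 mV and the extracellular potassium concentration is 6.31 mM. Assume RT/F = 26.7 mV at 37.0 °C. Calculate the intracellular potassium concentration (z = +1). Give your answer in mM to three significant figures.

101 mM

Nernst: E = (26.7/1) · ln([out]/[in]), so ln([out]/[in]) = -74.0 × 1 / 26.7 = -2.7715.
[out]/[in] = e^(-2.7715) = 0.06257.
[in] = 6.31 / 0.06257 = 100.9 mM.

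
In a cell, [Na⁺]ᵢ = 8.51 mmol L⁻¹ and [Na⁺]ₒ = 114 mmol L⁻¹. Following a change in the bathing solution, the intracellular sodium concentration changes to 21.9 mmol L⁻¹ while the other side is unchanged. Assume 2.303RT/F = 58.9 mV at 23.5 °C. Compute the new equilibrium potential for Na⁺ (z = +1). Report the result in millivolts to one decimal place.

42.2 mV

After the shift: [Na⁺]_out = 114, [Na⁺]_in = 21.9 mmol L⁻¹.
E_new = (58.9/1)·log₁₀(114/21.9) = 58.90 · (0.7165) = 42.20 mV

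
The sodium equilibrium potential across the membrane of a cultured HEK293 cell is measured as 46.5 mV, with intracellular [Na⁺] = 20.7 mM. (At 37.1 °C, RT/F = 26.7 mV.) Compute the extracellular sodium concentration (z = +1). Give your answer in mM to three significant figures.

Nernst: E = (26.7/1) · ln([out]/[in]), so ln([out]/[in]) = 46.5 × 1 / 26.7 = 1.7416.
[out]/[in] = e^(1.7416) = 5.706.
[out] = 5.706 × 20.7 = 118.1 mM.

118 mM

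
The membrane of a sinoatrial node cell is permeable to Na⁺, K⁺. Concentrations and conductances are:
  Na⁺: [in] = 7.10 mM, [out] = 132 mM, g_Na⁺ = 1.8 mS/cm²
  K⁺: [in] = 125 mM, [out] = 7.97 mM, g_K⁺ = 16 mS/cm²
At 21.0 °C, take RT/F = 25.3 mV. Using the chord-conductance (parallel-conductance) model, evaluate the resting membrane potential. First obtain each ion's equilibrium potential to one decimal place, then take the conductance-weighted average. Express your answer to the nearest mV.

-55 mV

E_Na⁺ = (25.3/1)·ln(132/7.10) = 73.9 mV
E_K⁺ = (25.3/1)·ln(7.97/125) = -69.6 mV
Vm = (Σ gᵢEᵢ)/(Σ gᵢ) = (1.8·73.9 + 16·-69.6) / (1.8 + 16)
= -980.58 / 17.8 = -55.09 mV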